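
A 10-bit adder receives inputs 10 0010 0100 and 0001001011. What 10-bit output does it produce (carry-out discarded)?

  1000100100
+ 0001001011
= 1001101111

1001101111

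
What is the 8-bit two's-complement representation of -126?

10000010

|-126| = 126 = 01111110 in 8 bits.
Invert the bits: 10000001. Add 1: 10000010.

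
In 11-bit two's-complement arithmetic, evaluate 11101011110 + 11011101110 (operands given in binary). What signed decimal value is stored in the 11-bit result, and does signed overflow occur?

11101011110 = -162 (signed)
11011101110 = -274 (signed)
  11101011110
+ 11011101110
= 11001001100  (discard carry-out 1)
Result 11001001100: MSB = 1 → 1612 − 2048 = -436.
Both addends are negative and so is the stored result: no signed overflow.

-436; no overflow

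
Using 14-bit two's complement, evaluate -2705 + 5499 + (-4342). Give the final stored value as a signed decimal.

-1548

-2705 + 5499 = 2794 (00101011101010)
2794 + (-4342) = -1548 (11100111110100)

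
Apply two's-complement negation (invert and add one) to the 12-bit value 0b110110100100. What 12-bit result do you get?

001001011100

Invert: 001001011011. Add 1: 001001011100.
Check: 110110100100 = -604, 001001011100 = 604.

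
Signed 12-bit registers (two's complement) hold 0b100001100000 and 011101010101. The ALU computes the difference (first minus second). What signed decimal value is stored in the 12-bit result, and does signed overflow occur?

267; overflow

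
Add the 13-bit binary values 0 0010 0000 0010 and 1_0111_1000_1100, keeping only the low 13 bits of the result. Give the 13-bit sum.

1100110001110

  0001000000010
+ 1011110001100
= 1100110001110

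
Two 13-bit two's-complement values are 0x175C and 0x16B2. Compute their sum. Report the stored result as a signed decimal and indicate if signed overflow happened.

3598; overflow

0x175C = 1011101011100 = -2212 (signed)
0x16B2 = 1011010110010 = -2382 (signed)
  1011101011100
+ 1011010110010
= 0111000001110  (discard carry-out 1)
Result 0111000001110: MSB = 0 → value 3598.
Both addends are negative but the stored result is non-negative: signed overflow. The true value -2212 + (-2382) = -4594 lies outside [-4096, 4095].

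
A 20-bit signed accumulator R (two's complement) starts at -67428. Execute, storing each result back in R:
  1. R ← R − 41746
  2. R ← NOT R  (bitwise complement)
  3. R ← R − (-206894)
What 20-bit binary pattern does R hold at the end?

01001101001010100011

Start: R = -67428 = 11101111100010011100.
R = -67428 − 41746 = -109174 = 11100101010110001010
R = NOT 11100101010110001010 = 00011010101001110101 = 109173
R = 109173 − (-206894) = 316067 = 01001101001010100011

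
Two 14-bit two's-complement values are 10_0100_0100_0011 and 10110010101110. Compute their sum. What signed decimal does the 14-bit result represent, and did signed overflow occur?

10_0100_0100_0011 → 10010001000011 = -7101 (signed)
10110010101110 = -4946 (signed)
  10010001000011
+ 10110010101110
= 01000011110001  (discard carry-out 1)
Result 01000011110001: MSB = 0 → value 4337.
Both addends are negative but the stored result is non-negative: signed overflow. The true value -7101 + (-4946) = -12047 lies outside [-8192, 8191].

4337; overflow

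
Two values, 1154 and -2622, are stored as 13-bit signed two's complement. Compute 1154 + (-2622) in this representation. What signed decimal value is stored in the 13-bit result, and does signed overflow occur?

-1468; no overflow

1154 → 0010010000010
-2622 → 1010111000010
  0010010000010
+ 1010111000010
= 1101001000100
Result 1101001000100: MSB = 1 → 6724 − 8192 = -1468.
Addends have opposite signs, so signed overflow cannot occur.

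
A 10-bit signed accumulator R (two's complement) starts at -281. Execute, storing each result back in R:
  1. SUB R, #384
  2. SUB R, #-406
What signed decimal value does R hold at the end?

-259

Start: R = -281 = 1011100111.
R = -281 − 384 = -665; wraps to 359 = 0101100111
R = 359 − (-406) = 765; wraps to -259 = 1011111101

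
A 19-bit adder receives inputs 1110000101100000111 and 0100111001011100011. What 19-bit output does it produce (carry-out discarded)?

0010111110111101010

  1110000101100000111
+ 0100111001011100011
= 0010111110111101010  (discard carry-out 1)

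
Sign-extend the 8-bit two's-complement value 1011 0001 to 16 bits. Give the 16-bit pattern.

MSB of 10110001 is 1; replicate it into the new high bits.
11111111|10110001 → 1111111110110001 (still -79).

1111111110110001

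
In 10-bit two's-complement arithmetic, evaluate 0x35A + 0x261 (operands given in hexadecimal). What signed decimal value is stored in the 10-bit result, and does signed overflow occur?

0x35A = 1101011010 = -166 (signed)
0x261 = 1001100001 = -415 (signed)
  1101011010
+ 1001100001
= 0110111011  (discard carry-out 1)
Result 0110111011: MSB = 0 → value 443.
Both addends are negative but the stored result is non-negative: signed overflow. The true value -166 + (-415) = -581 lies outside [-512, 511].

443; overflow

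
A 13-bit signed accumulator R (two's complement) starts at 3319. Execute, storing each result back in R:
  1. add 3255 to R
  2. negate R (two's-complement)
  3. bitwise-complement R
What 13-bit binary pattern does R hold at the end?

Start: R = 3319 = 0110011110111.
R = 3319 + 3255 = 6574; wraps to -1618 = 1100110101110
R = −(-1618) = 1618 = 0011001010010
R = NOT 0011001010010 = 1100110101101 = -1619

1100110101101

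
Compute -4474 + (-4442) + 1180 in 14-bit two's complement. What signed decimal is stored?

-4474 + (-4442) = -8916 → wraps to 7468 (01110100101100)
7468 + 1180 = 8648 → wraps to -7736 (10000111001000)

-7736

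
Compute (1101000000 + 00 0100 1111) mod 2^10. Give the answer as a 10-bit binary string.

  1101000000
+ 0001001111
= 1110001111

1110001111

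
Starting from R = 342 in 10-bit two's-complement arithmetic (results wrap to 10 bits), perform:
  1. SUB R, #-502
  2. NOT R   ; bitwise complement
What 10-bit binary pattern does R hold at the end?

Start: R = 342 = 0101010110.
R = 342 − (-502) = 844; wraps to -180 = 1101001100
R = NOT 1101001100 = 0010110011 = 179

0010110011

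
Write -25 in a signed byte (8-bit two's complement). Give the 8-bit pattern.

|-25| = 25 = 00011001 in 8 bits.
Invert the bits: 11100110. Add 1: 11100111.

11100111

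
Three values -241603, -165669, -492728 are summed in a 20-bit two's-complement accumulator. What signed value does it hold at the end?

-241603 + (-165669) = -407272 (10011100100100011000)
-407272 + (-492728) = -900000 → wraps to 148576 (00100100010001100000)

148576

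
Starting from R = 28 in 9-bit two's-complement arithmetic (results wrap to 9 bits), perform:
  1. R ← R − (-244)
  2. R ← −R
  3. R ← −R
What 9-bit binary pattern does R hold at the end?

Start: R = 28 = 000011100.
R = 28 − (-244) = 272; wraps to -240 = 100010000
R = −(-240) = 240 = 011110000
R = −(240) = -240 = 100010000

100010000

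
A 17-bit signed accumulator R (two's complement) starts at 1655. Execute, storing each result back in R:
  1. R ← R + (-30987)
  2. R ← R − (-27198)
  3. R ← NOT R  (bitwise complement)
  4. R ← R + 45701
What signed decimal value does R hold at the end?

Start: R = 1655 = 00000011001110111.
R = 1655 + (-30987) = -29332 = 11000110101101100
R = -29332 − (-27198) = -2134 = 11111011110101010
R = NOT 11111011110101010 = 00000100001010101 = 2133
R = 2133 + 45701 = 47834 = 01011101011011010

47834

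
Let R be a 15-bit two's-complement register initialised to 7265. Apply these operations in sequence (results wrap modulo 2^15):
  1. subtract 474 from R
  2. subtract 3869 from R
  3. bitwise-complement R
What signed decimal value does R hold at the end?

Start: R = 7265 = 001110001100001.
R = 7265 − 474 = 6791 = 001101010000111
R = 6791 − 3869 = 2922 = 000101101101010
R = NOT 000101101101010 = 111010010010101 = -2923

-2923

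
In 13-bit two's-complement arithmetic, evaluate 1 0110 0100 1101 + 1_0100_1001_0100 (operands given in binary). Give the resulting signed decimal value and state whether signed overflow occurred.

2785; overflow

1 0110 0100 1101 → 1011001001101 = -2483 (signed)
1_0100_1001_0100 → 1010010010100 = -2924 (signed)
  1011001001101
+ 1010010010100
= 0101011100001  (discard carry-out 1)
Result 0101011100001: MSB = 0 → value 2785.
Both addends are negative but the stored result is non-negative: signed overflow. The true value -2483 + (-2924) = -5407 lies outside [-4096, 4095].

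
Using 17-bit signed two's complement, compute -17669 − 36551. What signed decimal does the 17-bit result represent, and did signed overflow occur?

-17669 → 11011101011111011
36551 → 01000111011000111
Subtract via negate-and-add: invert 01000111011000111 + 1 = 10111000100111001 (i.e. -36551).
  11011101011111011
+ 10111000100111001
= 10010110000110100  (discard carry-out 1)
Result 10010110000110100: MSB = 1 → 76852 − 131072 = -54220.
Both addends (after negating the subtrahend) are negative and so is the stored result: no signed overflow.

-54220; no overflow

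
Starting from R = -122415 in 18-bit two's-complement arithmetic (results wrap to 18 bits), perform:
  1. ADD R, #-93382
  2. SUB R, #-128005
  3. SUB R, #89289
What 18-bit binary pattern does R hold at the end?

010100110001000111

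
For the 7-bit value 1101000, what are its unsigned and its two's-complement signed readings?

Unsigned: 1101000 = 104.
Signed: MSB=1 → 104 − 128 = -24.

unsigned = 104, signed = -24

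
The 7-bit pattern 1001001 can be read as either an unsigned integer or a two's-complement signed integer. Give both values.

unsigned = 73, signed = -55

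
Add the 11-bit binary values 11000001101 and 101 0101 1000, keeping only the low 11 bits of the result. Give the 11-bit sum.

01101100101

  11000001101
+ 10101011000
= 01101100101  (discard carry-out 1)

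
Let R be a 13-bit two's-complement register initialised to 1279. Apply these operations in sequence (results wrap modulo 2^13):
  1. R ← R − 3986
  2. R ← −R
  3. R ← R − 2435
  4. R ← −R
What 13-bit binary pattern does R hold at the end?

Start: R = 1279 = 0010011111111.
R = 1279 − 3986 = -2707 = 1010101101101
R = −(-2707) = 2707 = 0101010010011
R = 2707 − 2435 = 272 = 0000100010000
R = −(272) = -272 = 1111011110000

1111011110000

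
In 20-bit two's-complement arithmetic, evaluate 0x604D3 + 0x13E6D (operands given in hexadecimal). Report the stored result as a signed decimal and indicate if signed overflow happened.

475968; no overflow

0x604D3 = 01100000010011010011 = 394451 (signed)
0x13E6D = 00010011111001101101 = 81517 (signed)
  01100000010011010011
+ 00010011111001101101
= 01110100001101000000
Result 01110100001101000000: MSB = 0 → value 475968.
Both addends are non-negative and so is the stored result: no signed overflow.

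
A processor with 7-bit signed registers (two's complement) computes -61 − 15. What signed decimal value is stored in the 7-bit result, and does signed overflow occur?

52; overflow

-61 → 1000011
15 → 0001111
Subtract via negate-and-add: invert 0001111 + 1 = 1110001 (i.e. -15).
  1000011
+ 1110001
= 0110100  (discard carry-out 1)
Result 0110100: MSB = 0 → value 52.
Both addends (after negating the subtrahend) are negative but the stored result is non-negative: signed overflow. The true value -61 − 15 = -76 lies outside [-64, 63].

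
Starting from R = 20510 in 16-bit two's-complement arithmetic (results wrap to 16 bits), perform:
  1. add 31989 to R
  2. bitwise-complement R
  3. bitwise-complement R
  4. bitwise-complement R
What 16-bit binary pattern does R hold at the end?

Start: R = 20510 = 0101000000011110.
R = 20510 + 31989 = 52499; wraps to -13037 = 1100110100010011
R = NOT 1100110100010011 = 0011001011101100 = 13036
R = NOT 0011001011101100 = 1100110100010011 = -13037
R = NOT 1100110100010011 = 0011001011101100 = 13036

0011001011101100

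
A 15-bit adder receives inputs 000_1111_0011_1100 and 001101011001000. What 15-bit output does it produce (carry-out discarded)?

010101000000100

  000111100111100
+ 001101011001000
= 010101000000100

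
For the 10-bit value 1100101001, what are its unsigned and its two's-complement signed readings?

Unsigned: 1100101001 = 809.
Signed: MSB=1 → 809 − 1024 = -215.

unsigned = 809, signed = -215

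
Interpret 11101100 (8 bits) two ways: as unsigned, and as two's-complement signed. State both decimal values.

Unsigned: 11101100 = 236.
Signed: MSB=1 → 236 − 256 = -20.

unsigned = 236, signed = -20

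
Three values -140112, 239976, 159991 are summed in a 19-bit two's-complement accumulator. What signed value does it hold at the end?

-140112 + 239976 = 99864 (0011000011000011000)
99864 + 159991 = 259855 (0111111011100001111)

259855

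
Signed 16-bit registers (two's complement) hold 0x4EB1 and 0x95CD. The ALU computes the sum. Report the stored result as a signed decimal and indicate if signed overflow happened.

0x4EB1 = 0100111010110001 = 20145 (signed)
0x95CD = 1001010111001101 = -27187 (signed)
  0100111010110001
+ 1001010111001101
= 1110010001111110
Result 1110010001111110: MSB = 1 → 58494 − 65536 = -7042.
Addends have opposite signs, so signed overflow cannot occur.

-7042; no overflow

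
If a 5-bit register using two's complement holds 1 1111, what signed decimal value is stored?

MSB is 1, so the value is negative.
Unsigned reading: 31. Subtract 2^5 = 32: 31 − 32 = -1.

-1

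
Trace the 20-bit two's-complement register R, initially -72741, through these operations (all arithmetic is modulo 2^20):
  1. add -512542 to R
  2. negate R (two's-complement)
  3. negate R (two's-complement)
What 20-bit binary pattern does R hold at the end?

01110001000110111101

Start: R = -72741 = 11101110001111011011.
R = -72741 + (-512542) = -585283; wraps to 463293 = 01110001000110111101
R = −(463293) = -463293 = 10001110111001000011
R = −(-463293) = 463293 = 01110001000110111101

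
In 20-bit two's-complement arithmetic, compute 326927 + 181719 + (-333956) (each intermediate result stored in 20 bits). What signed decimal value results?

174690

326927 + 181719 = 508646 (01111100001011100110)
508646 + (-333956) = 174690 (00101010101001100010)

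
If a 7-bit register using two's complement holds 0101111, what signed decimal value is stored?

47

MSB is 0, so the value is non-negative: 0101111 = 47.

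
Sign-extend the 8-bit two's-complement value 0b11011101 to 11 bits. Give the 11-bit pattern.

MSB of 11011101 is 1; replicate it into the new high bits.
111|11011101 → 11111011101 (still -35).

11111011101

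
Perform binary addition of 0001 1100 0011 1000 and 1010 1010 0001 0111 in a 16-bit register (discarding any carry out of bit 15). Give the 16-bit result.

  0001110000111000
+ 1010101000010111
= 1100011001001111

1100011001001111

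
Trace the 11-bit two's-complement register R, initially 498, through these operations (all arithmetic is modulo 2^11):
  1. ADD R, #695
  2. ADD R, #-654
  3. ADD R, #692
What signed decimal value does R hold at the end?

-817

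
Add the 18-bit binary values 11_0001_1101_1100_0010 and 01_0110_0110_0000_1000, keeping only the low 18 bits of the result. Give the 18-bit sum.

001000001111001010

  110001110111000010
+ 010110011000001000
= 001000001111001010  (discard carry-out 1)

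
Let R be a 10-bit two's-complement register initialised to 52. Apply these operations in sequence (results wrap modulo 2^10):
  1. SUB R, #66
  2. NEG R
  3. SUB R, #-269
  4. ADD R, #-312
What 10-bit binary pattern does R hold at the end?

Start: R = 52 = 0000110100.
R = 52 − 66 = -14 = 1111110010
R = −(-14) = 14 = 0000001110
R = 14 − (-269) = 283 = 0100011011
R = 283 + (-312) = -29 = 1111100011

1111100011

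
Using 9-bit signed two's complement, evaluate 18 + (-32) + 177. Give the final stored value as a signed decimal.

18 + (-32) = -14 (111110010)
-14 + 177 = 163 (010100011)

163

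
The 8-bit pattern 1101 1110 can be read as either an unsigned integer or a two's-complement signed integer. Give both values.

unsigned = 222, signed = -34

Unsigned: 11011110 = 222.
Signed: MSB=1 → 222 − 256 = -34.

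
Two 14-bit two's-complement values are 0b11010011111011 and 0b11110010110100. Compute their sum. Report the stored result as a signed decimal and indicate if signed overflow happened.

-3665; no overflow

0b11010011111011 → 11010011111011 = -2821 (signed)
0b11110010110100 → 11110010110100 = -844 (signed)
  11010011111011
+ 11110010110100
= 11000110101111  (discard carry-out 1)
Result 11000110101111: MSB = 1 → 12719 − 16384 = -3665.
Both addends are negative and so is the stored result: no signed overflow.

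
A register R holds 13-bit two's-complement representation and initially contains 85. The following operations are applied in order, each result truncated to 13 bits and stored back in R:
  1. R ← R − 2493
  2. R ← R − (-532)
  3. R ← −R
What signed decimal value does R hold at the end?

1876

Start: R = 85 = 0000001010101.
R = 85 − 2493 = -2408 = 1011010011000
R = -2408 − (-532) = -1876 = 1100010101100
R = −(-1876) = 1876 = 0011101010100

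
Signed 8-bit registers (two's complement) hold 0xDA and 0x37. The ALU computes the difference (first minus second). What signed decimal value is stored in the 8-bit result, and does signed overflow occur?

-93; no overflow

0xDA = 11011010 = -38 (signed)
0x37 = 00110111 = 55 (signed)
Subtract via negate-and-add: invert 00110111 + 1 = 11001001 (i.e. -55).
  11011010
+ 11001001
= 10100011  (discard carry-out 1)
Result 10100011: MSB = 1 → 163 − 256 = -93.
Both addends (after negating the subtrahend) are negative and so is the stored result: no signed overflow.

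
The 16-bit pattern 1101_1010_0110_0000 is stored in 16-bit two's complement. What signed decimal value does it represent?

-9632

MSB is 1, so the value is negative.
Invert: 0010010110011111. Add 1: 0010010110100000 = 9632. So the value is −9632.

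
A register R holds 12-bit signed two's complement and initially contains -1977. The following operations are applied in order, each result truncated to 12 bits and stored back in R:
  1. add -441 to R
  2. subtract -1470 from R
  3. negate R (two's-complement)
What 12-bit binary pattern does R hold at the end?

Start: R = -1977 = 100001000111.
R = -1977 + (-441) = -2418; wraps to 1678 = 011010001110
R = 1678 − (-1470) = 3148; wraps to -948 = 110001001100
R = −(-948) = 948 = 001110110100

001110110100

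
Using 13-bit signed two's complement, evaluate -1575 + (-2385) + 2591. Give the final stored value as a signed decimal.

-1369

-1575 + (-2385) = -3960 (1000010001000)
-3960 + 2591 = -1369 (1101010100111)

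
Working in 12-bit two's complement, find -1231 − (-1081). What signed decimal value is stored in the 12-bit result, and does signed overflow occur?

-1231 → 101100110001
-1081 → 101111000111
Subtract via negate-and-add: invert 101111000111 + 1 = 010000111001 (i.e. 1081).
  101100110001
+ 010000111001
= 111101101010
Result 111101101010: MSB = 1 → 3946 − 4096 = -150.
Addends (after negating the subtrahend) have opposite signs, so signed overflow cannot occur.

-150; no overflow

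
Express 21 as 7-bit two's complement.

21 is non-negative, so write it directly in 7 bits: 0010101.

0010101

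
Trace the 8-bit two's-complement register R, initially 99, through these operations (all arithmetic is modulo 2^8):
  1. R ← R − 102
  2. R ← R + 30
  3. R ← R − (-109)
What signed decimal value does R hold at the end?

-120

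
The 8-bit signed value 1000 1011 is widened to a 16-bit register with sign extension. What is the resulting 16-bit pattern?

1111111110001011

MSB of 10001011 is 1; replicate it into the new high bits.
11111111|10001011 → 1111111110001011 (still -117).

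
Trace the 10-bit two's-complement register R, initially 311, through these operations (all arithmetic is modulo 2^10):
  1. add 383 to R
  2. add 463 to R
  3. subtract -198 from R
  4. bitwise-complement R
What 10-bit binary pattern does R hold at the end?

Start: R = 311 = 0100110111.
R = 311 + 383 = 694; wraps to -330 = 1010110110
R = -330 + 463 = 133 = 0010000101
R = 133 − (-198) = 331 = 0101001011
R = NOT 0101001011 = 1010110100 = -332

1010110100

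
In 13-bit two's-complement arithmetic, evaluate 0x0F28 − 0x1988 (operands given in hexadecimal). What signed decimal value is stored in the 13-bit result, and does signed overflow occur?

-2656; overflow

0x0F28 = 0111100101000 = 3880 (signed)
0x1988 = 1100110001000 = -1656 (signed)
Subtract via negate-and-add: invert 1100110001000 + 1 = 0011001111000 (i.e. 1656).
  0111100101000
+ 0011001111000
= 1010110100000
Result 1010110100000: MSB = 1 → 5536 − 8192 = -2656.
Both addends (after negating the subtrahend) are non-negative but the stored result is negative: signed overflow. The true value 3880 − (-1656) = 5536 lies outside [-4096, 4095].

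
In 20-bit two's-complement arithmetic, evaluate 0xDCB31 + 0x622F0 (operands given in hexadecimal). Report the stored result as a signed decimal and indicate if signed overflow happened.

257569; no overflow

0xDCB31 = 11011100101100110001 = -144591 (signed)
0x622F0 = 01100010001011110000 = 402160 (signed)
  11011100101100110001
+ 01100010001011110000
= 00111110111000100001  (discard carry-out 1)
Result 00111110111000100001: MSB = 0 → value 257569.
Addends have opposite signs, so signed overflow cannot occur.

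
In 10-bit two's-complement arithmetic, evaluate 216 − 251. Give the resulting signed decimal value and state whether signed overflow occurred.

216 → 0011011000
251 → 0011111011
Subtract via negate-and-add: invert 0011111011 + 1 = 1100000101 (i.e. -251).
  0011011000
+ 1100000101
= 1111011101
Result 1111011101: MSB = 1 → 989 − 1024 = -35.
Addends (after negating the subtrahend) have opposite signs, so signed overflow cannot occur.

-35; no overflow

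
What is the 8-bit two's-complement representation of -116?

|-116| = 116 = 01110100 in 8 bits.
Invert the bits: 10001011. Add 1: 10001100.
Check: 10001100 reads as 140 − 256 = -116.

10001100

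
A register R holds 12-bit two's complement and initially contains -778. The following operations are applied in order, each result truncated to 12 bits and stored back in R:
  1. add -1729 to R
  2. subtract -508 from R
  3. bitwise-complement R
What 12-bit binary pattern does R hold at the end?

011111001110

Start: R = -778 = 110011110110.
R = -778 + (-1729) = -2507; wraps to 1589 = 011000110101
R = 1589 − (-508) = 2097; wraps to -1999 = 100000110001
R = NOT 100000110001 = 011111001110 = 1998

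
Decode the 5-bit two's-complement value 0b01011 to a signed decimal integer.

MSB is 0, so the value is non-negative: 01011 = 11.

11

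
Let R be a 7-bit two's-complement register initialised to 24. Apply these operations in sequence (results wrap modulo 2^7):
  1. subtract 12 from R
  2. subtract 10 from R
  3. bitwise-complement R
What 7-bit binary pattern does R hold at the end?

Start: R = 24 = 0011000.
R = 24 − 12 = 12 = 0001100
R = 12 − 10 = 2 = 0000010
R = NOT 0000010 = 1111101 = -3

1111101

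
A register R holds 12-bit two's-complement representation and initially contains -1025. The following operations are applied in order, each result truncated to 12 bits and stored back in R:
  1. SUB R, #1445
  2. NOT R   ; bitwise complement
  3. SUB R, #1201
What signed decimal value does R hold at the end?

1268

Start: R = -1025 = 101111111111.
R = -1025 − 1445 = -2470; wraps to 1626 = 011001011010
R = NOT 011001011010 = 100110100101 = -1627
R = -1627 − 1201 = -2828; wraps to 1268 = 010011110100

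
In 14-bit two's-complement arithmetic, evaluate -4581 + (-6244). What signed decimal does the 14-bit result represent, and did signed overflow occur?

5559; overflow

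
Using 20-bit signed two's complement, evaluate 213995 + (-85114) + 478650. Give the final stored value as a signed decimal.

213995 + (-85114) = 128881 (00011111011101110001)
128881 + 478650 = 607531 → wraps to -441045 (10010100010100101011)

-441045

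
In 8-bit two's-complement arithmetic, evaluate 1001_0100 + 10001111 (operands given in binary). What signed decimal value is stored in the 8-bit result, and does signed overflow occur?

35; overflow

1001_0100 → 10010100 = -108 (signed)
10001111 = -113 (signed)
  10010100
+ 10001111
= 00100011  (discard carry-out 1)
Result 00100011: MSB = 0 → value 35.
Both addends are negative but the stored result is non-negative: signed overflow. The true value -108 + (-113) = -221 lies outside [-128, 127].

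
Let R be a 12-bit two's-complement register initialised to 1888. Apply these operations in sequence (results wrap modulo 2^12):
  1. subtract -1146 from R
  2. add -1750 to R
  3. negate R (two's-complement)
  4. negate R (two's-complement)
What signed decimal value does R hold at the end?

Start: R = 1888 = 011101100000.
R = 1888 − (-1146) = 3034; wraps to -1062 = 101111011010
R = -1062 + (-1750) = -2812; wraps to 1284 = 010100000100
R = −(1284) = -1284 = 101011111100
R = −(-1284) = 1284 = 010100000100

1284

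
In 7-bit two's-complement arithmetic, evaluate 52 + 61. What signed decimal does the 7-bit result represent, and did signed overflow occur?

-15; overflow

52 → 0110100
61 → 0111101
  0110100
+ 0111101
= 1110001
Result 1110001: MSB = 1 → 113 − 128 = -15.
Both addends are non-negative but the stored result is negative: signed overflow. The true value 52 + 61 = 113 lies outside [-64, 63].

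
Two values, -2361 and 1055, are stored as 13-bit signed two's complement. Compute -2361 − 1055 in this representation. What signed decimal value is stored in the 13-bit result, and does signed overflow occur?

-3416; no overflow

-2361 → 1011011000111
1055 → 0010000011111
Subtract via negate-and-add: invert 0010000011111 + 1 = 1101111100001 (i.e. -1055).
  1011011000111
+ 1101111100001
= 1001010101000  (discard carry-out 1)
Result 1001010101000: MSB = 1 → 4776 − 8192 = -3416.
Both addends (after negating the subtrahend) are negative and so is the stored result: no signed overflow.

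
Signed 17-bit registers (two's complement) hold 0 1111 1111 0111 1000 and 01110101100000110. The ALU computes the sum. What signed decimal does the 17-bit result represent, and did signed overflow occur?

-5506; overflow

0 1111 1111 0111 1000 → 01111111101111000 = 65400 (signed)
01110101100000110 = 60166 (signed)
  01111111101111000
+ 01110101100000110
= 11110101001111110
Result 11110101001111110: MSB = 1 → 125566 − 131072 = -5506.
Both addends are non-negative but the stored result is negative: signed overflow. The true value 65400 + 60166 = 125566 lies outside [-65536, 65535].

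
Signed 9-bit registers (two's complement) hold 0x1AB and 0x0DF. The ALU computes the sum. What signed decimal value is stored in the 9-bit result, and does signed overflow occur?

0x1AB = 110101011 = -85 (signed)
0x0DF = 011011111 = 223 (signed)
  110101011
+ 011011111
= 010001010  (discard carry-out 1)
Result 010001010: MSB = 0 → value 138.
Addends have opposite signs, so signed overflow cannot occur.

138; no overflow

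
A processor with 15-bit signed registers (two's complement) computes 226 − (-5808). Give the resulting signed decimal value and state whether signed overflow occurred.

6034; no overflow

226 → 000000011100010
-5808 → 110100101010000
Subtract via negate-and-add: invert 110100101010000 + 1 = 001011010110000 (i.e. 5808).
  000000011100010
+ 001011010110000
= 001011110010010
Result 001011110010010: MSB = 0 → value 6034.
Both addends (after negating the subtrahend) are non-negative and so is the stored result: no signed overflow.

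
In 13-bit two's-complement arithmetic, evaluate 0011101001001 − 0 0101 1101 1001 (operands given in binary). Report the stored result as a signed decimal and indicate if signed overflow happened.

0011101001001 = 1865 (signed)
0 0101 1101 1001 → 0010111011001 = 1497 (signed)
Subtract via negate-and-add: invert 0010111011001 + 1 = 1101000100111 (i.e. -1497).
  0011101001001
+ 1101000100111
= 0000101110000  (discard carry-out 1)
Result 0000101110000: MSB = 0 → value 368.
Addends (after negating the subtrahend) have opposite signs, so signed overflow cannot occur.

368; no overflow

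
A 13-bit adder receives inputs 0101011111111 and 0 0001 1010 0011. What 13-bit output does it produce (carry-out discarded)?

  0101011111111
+ 0000110100011
= 0110010100010

0110010100010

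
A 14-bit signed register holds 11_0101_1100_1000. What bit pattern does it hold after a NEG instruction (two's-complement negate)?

Invert: 00101000110111. Add 1: 00101000111000.
Check: 11010111001000 = -2616, 00101000111000 = 2616.

00101000111000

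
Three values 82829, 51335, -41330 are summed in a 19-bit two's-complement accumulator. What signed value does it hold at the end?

82829 + 51335 = 134164 (0100000110000010100)
134164 + (-41330) = 92834 (0010110101010100010)

92834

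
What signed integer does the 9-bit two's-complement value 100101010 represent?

MSB is 1, so the value is negative.
Unsigned reading: 298. Subtract 2^9 = 512: 298 − 512 = -214.

-214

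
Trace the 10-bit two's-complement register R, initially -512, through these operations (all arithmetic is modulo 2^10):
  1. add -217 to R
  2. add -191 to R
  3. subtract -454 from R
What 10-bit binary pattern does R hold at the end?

1000101110

Start: R = -512 = 1000000000.
R = -512 + (-217) = -729; wraps to 295 = 0100100111
R = 295 + (-191) = 104 = 0001101000
R = 104 − (-454) = 558; wraps to -466 = 1000101110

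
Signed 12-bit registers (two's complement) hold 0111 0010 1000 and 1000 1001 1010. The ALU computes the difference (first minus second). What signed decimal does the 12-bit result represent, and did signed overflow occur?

-370; overflow

0111 0010 1000 → 011100101000 = 1832 (signed)
1000 1001 1010 → 100010011010 = -1894 (signed)
Subtract via negate-and-add: invert 100010011010 + 1 = 011101100110 (i.e. 1894).
  011100101000
+ 011101100110
= 111010001110
Result 111010001110: MSB = 1 → 3726 − 4096 = -370.
Both addends (after negating the subtrahend) are non-negative but the stored result is negative: signed overflow. The true value 1832 − (-1894) = 3726 lies outside [-2048, 2047].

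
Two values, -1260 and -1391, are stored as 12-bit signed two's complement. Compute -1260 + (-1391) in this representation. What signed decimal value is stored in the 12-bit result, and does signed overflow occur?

1445; overflow

-1260 → 101100010100
-1391 → 101010010001
  101100010100
+ 101010010001
= 010110100101  (discard carry-out 1)
Result 010110100101: MSB = 0 → value 1445.
Both addends are negative but the stored result is non-negative: signed overflow. The true value -1260 + (-1391) = -2651 lies outside [-2048, 2047].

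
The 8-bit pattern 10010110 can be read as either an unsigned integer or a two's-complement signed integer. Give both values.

unsigned = 150, signed = -106

Unsigned: 10010110 = 150.
Signed: MSB=1 → 150 − 256 = -106.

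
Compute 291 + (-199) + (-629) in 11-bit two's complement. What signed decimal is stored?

291 + (-199) = 92 (00001011100)
92 + (-629) = -537 (10111100111)

-537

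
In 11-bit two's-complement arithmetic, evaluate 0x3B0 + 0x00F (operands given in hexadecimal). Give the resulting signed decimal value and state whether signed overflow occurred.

959; no overflow

0x3B0 = 01110110000 = 944 (signed)
0x00F = 00000001111 = 15 (signed)
  01110110000
+ 00000001111
= 01110111111
Result 01110111111: MSB = 0 → value 959.
Both addends are non-negative and so is the stored result: no signed overflow.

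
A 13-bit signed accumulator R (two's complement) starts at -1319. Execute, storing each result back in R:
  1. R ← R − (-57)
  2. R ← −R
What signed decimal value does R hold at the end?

1262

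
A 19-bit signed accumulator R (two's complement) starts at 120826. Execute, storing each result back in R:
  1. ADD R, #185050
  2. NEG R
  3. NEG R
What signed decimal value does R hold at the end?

Start: R = 120826 = 0011101011111111010.
R = 120826 + 185050 = 305876; wraps to -218412 = 1001010101011010100
R = −(-218412) = 218412 = 0110101010100101100
R = −(218412) = -218412 = 1001010101011010100

-218412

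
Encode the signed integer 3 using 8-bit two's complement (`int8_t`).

3 is non-negative, so write it directly in 8 bits: 00000011.

00000011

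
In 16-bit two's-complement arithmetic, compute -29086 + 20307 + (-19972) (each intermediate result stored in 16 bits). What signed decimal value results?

-28751

-29086 + 20307 = -8779 (1101110110110101)
-8779 + (-19972) = -28751 (1000111110110001)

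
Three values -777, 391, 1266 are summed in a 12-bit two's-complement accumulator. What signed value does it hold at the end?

-777 + 391 = -386 (111001111110)
-386 + 1266 = 880 (001101110000)

880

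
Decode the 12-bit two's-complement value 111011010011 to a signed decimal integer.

MSB is 1, so the value is negative.
Invert: 000100101100. Add 1: 000100101101 = 301. So the value is −301.

-301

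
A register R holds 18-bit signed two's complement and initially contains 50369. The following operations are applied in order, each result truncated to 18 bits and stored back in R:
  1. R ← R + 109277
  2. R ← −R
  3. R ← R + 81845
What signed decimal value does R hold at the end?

Start: R = 50369 = 001100010011000001.
R = 50369 + 109277 = 159646; wraps to -102498 = 100110111110011110
R = −(-102498) = 102498 = 011001000001100010
R = 102498 + 81845 = 184343; wraps to -77801 = 101101000000010111

-77801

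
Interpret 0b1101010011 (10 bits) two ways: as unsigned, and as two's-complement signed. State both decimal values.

Unsigned: 1101010011 = 851.
Signed: MSB=1 → 851 − 1024 = -173.

unsigned = 851, signed = -173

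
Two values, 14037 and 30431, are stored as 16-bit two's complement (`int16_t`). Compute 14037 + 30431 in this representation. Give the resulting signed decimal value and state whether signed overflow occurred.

-21068; overflow

14037 → 0011011011010101
30431 → 0111011011011111
  0011011011010101
+ 0111011011011111
= 1010110110110100
Result 1010110110110100: MSB = 1 → 44468 − 65536 = -21068.
Both addends are non-negative but the stored result is negative: signed overflow. The true value 14037 + 30431 = 44468 lies outside [-32768, 32767].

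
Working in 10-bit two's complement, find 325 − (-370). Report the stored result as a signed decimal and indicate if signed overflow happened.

-329; overflow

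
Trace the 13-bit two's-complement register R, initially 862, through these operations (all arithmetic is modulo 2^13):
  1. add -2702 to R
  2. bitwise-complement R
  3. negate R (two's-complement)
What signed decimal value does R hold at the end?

Start: R = 862 = 0001101011110.
R = 862 + (-2702) = -1840 = 1100011010000
R = NOT 1100011010000 = 0011100101111 = 1839
R = −(1839) = -1839 = 1100011010001

-1839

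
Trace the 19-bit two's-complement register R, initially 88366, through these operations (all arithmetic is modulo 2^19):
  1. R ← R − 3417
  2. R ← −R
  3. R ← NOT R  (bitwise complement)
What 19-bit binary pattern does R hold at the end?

0010100101111010100

Start: R = 88366 = 0010101100100101110.
R = 88366 − 3417 = 84949 = 0010100101111010101
R = −(84949) = -84949 = 1101011010000101011
R = NOT 1101011010000101011 = 0010100101111010100 = 84948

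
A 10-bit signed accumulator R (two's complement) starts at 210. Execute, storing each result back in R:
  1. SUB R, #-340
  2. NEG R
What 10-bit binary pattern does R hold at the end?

Start: R = 210 = 0011010010.
R = 210 − (-340) = 550; wraps to -474 = 1000100110
R = −(-474) = 474 = 0111011010

0111011010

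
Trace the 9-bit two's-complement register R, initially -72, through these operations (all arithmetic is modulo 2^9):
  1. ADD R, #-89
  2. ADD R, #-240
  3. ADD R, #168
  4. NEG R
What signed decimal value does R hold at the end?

Start: R = -72 = 110111000.
R = -72 + (-89) = -161 = 101011111
R = -161 + (-240) = -401; wraps to 111 = 001101111
R = 111 + 168 = 279; wraps to -233 = 100010111
R = −(-233) = 233 = 011101001

233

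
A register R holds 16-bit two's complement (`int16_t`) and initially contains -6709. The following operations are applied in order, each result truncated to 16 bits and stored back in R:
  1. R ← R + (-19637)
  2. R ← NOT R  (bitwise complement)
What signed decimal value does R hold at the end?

26345

Start: R = -6709 = 1110010111001011.
R = -6709 + (-19637) = -26346 = 1001100100010110
R = NOT 1001100100010110 = 0110011011101001 = 26345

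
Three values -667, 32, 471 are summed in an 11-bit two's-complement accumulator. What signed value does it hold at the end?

-667 + 32 = -635 (10110000101)
-635 + 471 = -164 (11101011100)

-164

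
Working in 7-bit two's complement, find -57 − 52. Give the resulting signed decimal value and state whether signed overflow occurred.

19; overflow

-57 → 1000111
52 → 0110100
Subtract via negate-and-add: invert 0110100 + 1 = 1001100 (i.e. -52).
  1000111
+ 1001100
= 0010011  (discard carry-out 1)
Result 0010011: MSB = 0 → value 19.
Both addends (after negating the subtrahend) are negative but the stored result is non-negative: signed overflow. The true value -57 − 52 = -109 lies outside [-64, 63].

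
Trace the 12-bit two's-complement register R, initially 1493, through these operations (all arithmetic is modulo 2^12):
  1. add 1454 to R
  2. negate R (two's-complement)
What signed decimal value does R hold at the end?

Start: R = 1493 = 010111010101.
R = 1493 + 1454 = 2947; wraps to -1149 = 101110000011
R = −(-1149) = 1149 = 010001111101

1149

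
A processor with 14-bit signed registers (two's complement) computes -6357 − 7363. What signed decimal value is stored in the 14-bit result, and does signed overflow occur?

2664; overflow

-6357 → 10011100101011
7363 → 01110011000011
Subtract via negate-and-add: invert 01110011000011 + 1 = 10001100111101 (i.e. -7363).
  10011100101011
+ 10001100111101
= 00101001101000  (discard carry-out 1)
Result 00101001101000: MSB = 0 → value 2664.
Both addends (after negating the subtrahend) are negative but the stored result is non-negative: signed overflow. The true value -6357 − 7363 = -13720 lies outside [-8192, 8191].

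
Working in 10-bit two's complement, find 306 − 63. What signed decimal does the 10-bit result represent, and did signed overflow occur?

306 → 0100110010
63 → 0000111111
Subtract via negate-and-add: invert 0000111111 + 1 = 1111000001 (i.e. -63).
  0100110010
+ 1111000001
= 0011110011  (discard carry-out 1)
Result 0011110011: MSB = 0 → value 243.
Addends (after negating the subtrahend) have opposite signs, so signed overflow cannot occur.

243; no overflow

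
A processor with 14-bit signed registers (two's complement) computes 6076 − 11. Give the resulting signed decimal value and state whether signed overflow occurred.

6065; no overflow

6076 → 01011110111100
11 → 00000000001011
Subtract via negate-and-add: invert 00000000001011 + 1 = 11111111110101 (i.e. -11).
  01011110111100
+ 11111111110101
= 01011110110001  (discard carry-out 1)
Result 01011110110001: MSB = 0 → value 6065.
Addends (after negating the subtrahend) have opposite signs, so signed overflow cannot occur.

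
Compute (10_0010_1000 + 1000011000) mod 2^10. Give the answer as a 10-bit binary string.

  1000101000
+ 1000011000
= 0001000000  (discard carry-out 1)

0001000000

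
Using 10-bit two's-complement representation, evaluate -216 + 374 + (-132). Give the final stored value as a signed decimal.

26

-216 + 374 = 158 (0010011110)
158 + (-132) = 26 (0000011010)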